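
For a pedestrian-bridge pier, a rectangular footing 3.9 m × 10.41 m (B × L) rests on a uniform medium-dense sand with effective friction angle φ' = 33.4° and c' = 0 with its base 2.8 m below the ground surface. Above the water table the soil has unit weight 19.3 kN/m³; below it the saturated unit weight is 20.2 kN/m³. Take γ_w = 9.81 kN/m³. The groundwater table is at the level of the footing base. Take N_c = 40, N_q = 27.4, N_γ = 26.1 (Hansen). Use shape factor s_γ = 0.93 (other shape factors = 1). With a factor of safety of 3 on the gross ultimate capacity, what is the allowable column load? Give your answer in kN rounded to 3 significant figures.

Effective surcharge at the founding depth q = γ·D_f = 19.3 × 2.8 = 54.04 kPa.
The water table coincides with the base, so in the self-weight term γ → γ' = 10.39 kN/m³.
q_ult = q·N_q + 0.5·γ·B·N_γ·s_γ
     = 54.04 × 27.4 + 0.5 × 10.39 × 3.9 × 26.1 × 0.93
     = 1480.7 + 491.78 = 1972.5 kPa.
Gross allowable pressure q_all = 1972.5 / 3 = 657.49 kPa.
Footing area = 40.599 m², so allowable column load = 657.49 × 40.599 = 26694 kN.

P_all ≈ 26700 kN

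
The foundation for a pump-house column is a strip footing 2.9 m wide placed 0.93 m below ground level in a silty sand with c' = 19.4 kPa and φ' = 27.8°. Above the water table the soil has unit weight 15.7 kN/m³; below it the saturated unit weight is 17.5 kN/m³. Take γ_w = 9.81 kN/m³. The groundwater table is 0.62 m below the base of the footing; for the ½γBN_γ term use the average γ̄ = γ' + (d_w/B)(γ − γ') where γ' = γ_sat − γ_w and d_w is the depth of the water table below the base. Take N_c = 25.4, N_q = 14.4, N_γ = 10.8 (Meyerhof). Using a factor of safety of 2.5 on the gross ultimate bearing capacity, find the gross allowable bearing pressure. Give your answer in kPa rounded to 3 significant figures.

q_all ≈ 340 kPa

Overburden at base level: q = 15.7 × 0.93 = 14.601 kPa.
The water table is 0.62 m below the base (< B = 2.9 m), so the ½γBN_γ term uses γ̄ = γ' + (d_w/B)(γ − γ') = 7.69 + (0.62/2.9)(15.7 − 7.69) = 9.4025 kN/m³.
Cohesion term c·N_c = 19.4 × 25.4 = 492.76 kPa; surcharge term q·N_q = 14.601 × 14.4 = 210.25 kPa; self-weight term 0.5·γ·B·N_γ = 0.5 × 9.4025 × 2.9 × 10.8 = 147.24 kPa.
q_ult = 492.76 + 210.25 + 147.24 = 850.26 kPa.
q_all = 850.26 / 2.5 = 340.1 kPa.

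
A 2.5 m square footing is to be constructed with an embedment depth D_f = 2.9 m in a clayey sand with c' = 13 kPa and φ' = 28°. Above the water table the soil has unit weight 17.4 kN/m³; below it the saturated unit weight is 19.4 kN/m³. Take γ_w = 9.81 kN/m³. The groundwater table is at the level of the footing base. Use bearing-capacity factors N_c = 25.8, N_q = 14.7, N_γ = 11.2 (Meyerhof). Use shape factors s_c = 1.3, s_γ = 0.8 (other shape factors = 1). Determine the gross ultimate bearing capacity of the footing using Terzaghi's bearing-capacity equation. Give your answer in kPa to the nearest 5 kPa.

q_ult ≈ 1285 kPa

Effective surcharge at the founding depth q = γ·D_f = 17.4 × 2.9 = 50.46 kPa.
The water table coincides with the base, so in the self-weight term γ → γ' = 9.59 kN/m³.
q_ult = c·N_c·s_c + q·N_q + 0.5·γ·B·N_γ·s_γ
     = 13 × 25.8 × 1.3 + 50.46 × 14.7 + 0.5 × 9.59 × 2.5 × 11.2 × 0.8
     = 436.02 + 741.76 + 107.41 = 1285.2 kPa.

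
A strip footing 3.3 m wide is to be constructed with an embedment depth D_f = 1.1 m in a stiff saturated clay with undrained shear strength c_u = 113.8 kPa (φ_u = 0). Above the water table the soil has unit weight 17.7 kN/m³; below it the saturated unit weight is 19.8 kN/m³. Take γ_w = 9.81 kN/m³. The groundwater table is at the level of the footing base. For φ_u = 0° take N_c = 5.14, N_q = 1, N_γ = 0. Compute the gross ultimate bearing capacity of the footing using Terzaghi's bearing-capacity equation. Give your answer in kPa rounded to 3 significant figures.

q_ult ≈ 604 kPa

Effective surcharge at the founding depth q = γ·D_f = 17.7 × 1.1 = 19.47 kPa.
q_ult = c·N_c + q·N_q
     = 113.8 × 5.14 + 19.47 × 1
     = 584.93 + 19.47 = 604.4 kPa.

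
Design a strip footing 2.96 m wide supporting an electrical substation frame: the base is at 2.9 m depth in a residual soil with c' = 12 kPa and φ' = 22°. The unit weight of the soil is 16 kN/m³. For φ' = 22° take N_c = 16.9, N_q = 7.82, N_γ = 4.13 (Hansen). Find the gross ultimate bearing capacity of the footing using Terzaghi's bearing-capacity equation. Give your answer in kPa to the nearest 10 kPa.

q_ult ≈ 660 kPa

q = γ·D_f = 16 × 2.9 = 46.4 kPa.
c·N_c = 12 × 16.9 = 202.8 kPa
q·N_q = 46.4 × 7.82 = 362.85 kPa
0.5·γ·B·N_γ = 0.5 × 16 × 2.96 × 4.13 = 97.798 kPa
q_ult = 202.8 + 362.85 + 97.798 = 663.45 kPa.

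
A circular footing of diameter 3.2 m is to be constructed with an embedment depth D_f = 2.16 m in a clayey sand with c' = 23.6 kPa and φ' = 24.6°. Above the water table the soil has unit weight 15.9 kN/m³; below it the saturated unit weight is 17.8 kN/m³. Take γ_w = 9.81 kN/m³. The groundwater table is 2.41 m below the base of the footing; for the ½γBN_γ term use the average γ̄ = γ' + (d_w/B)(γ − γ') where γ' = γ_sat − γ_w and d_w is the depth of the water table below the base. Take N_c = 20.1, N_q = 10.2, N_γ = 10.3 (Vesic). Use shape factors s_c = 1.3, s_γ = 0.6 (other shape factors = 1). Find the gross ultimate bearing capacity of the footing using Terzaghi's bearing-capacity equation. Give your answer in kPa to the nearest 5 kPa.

q = γ·D_f = 15.9 × 2.16 = 34.344 kPa.
γ' = 7.99 kN/m³; averaging over the depth B below the base, γ̄ = γ' + (d_w/B)(γ − γ') = 13.947 kN/m³.
c·N_c·s_c = 23.6 × 20.1 × 1.3 = 616.67 kPa
q·N_q = 34.344 × 10.2 = 350.31 kPa
0.5·γ·B·N_γ·s_γ = 0.5 × 13.947 × 3.2 × 10.3 × 0.6 = 137.91 kPa
q_ult = 616.67 + 350.31 + 137.91 = 1104.9 kPa.

q_ult ≈ 1105 kPa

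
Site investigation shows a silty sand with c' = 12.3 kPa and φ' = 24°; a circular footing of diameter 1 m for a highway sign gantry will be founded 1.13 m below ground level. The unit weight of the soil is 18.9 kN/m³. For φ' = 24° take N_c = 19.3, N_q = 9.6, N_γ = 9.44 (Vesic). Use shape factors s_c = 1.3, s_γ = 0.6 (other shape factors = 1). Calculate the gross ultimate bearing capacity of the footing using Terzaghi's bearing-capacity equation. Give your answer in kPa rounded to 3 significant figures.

q = γ·D_f = 18.9 × 1.13 = 21.357 kPa.
c·N_c·s_c = 12.3 × 19.3 × 1.3 = 308.61 kPa
q·N_q = 21.357 × 9.6 = 205.03 kPa
0.5·γ·B·N_γ·s_γ = 0.5 × 18.9 × 1 × 9.44 × 0.6 = 53.525 kPa
q_ult = 308.61 + 205.03 + 53.525 = 567.16 kPa.

q_ult ≈ 567 kPa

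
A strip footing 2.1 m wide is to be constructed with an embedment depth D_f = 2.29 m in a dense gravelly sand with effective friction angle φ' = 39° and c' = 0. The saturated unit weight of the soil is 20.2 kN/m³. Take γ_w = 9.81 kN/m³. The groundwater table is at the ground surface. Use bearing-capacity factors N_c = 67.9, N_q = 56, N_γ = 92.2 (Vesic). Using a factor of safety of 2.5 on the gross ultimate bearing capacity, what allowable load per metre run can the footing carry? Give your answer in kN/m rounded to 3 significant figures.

With the water table at the surface the whole profile is submerged: γ' = 20.2 − 9.81 = 10.39 kN/m³, so q = γ'·D_f = 23.793 kPa; the same γ' applies in the ½γBN_γ term.
q_ult = q·N_q + 0.5·γ·B·N_γ
     = 23.793 × 56 + 0.5 × 10.39 × 2.1 × 92.2
     = 1332.4 + 1005.9 = 2338.3 kPa.
Gross allowable pressure q_all = 2338.3 / 2.5 = 935.31 kPa.
Allowable wall load = q_all × B = 935.31 × 2.1 = 1964.1 kN per metre run.

≈ 1960 kN/m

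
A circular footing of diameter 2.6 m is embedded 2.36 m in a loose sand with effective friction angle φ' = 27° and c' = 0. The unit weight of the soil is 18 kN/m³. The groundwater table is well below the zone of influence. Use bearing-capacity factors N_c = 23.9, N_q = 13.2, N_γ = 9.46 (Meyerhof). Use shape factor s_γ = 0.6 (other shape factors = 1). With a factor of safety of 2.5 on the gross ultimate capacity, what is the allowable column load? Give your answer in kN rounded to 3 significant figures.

Overburden at base level: q = 18 × 2.36 = 42.48 kPa.
Surcharge term q·N_q = 42.48 × 13.2 = 560.74 kPa; self-weight term 0.5·γ·B·N_γ·s_γ = 0.5 × 18 × 2.6 × 9.46 × 0.6 = 132.82 kPa.
q_ult = 560.74 + 132.82 = 693.55 kPa.
Gross allowable pressure q_all = 693.55 / 2.5 = 277.42 kPa.
Footing area = 5.3093 m², so allowable column load = 277.42 × 5.3093 = 1472.9 kN.

P_all ≈ 1470 kN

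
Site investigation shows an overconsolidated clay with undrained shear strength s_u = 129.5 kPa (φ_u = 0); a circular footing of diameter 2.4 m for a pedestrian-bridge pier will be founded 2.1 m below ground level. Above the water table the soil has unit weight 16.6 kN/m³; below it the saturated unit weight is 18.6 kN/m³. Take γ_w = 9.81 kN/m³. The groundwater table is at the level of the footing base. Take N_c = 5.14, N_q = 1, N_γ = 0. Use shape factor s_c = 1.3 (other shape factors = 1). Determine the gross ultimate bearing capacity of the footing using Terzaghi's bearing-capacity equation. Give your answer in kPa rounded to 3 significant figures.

q = γ·D_f = 16.6 × 2.1 = 34.86 kPa.
c·N_c·s_c = 129.5 × 5.14 × 1.3 = 865.32 kPa
q·N_q = 34.86 × 1 = 34.86 kPa
q_ult = 865.32 + 34.86 = 900.18 kPa.

q_ult ≈ 900 kPa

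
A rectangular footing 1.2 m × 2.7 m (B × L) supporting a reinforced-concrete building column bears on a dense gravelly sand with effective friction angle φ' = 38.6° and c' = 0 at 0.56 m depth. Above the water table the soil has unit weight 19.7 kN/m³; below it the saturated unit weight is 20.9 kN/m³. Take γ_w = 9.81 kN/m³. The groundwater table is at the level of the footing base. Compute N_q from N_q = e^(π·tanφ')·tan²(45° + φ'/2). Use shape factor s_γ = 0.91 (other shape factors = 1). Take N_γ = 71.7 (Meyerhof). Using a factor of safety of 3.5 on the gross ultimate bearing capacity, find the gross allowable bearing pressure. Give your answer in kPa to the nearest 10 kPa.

N_q = e^(π·tan38.6°)·tan²(64.3°) = 53.01.
Effective surcharge at the founding depth q = γ·D_f = 19.7 × 0.56 = 11.032 kPa.
The water table coincides with the base, so in the self-weight term γ → γ' = 11.09 kN/m³.
q_ult = q·N_q + 0.5·γ·B·N_γ·s_γ
     = 11.032 × 53.014 + 0.5 × 11.09 × 1.2 × 71.7 × 0.91
     = 584.86 + 434.15 = 1019 kPa.
q_all = 1019 / 3.5 = 291.15 kPa.

q_all ≈ 290 kPa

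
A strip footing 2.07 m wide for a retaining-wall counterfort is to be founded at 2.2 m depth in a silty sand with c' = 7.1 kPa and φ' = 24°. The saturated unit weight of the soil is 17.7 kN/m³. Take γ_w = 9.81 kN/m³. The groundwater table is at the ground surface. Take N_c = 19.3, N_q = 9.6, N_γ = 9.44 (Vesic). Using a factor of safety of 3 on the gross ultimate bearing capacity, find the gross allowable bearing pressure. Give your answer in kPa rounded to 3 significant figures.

q_all ≈ 127 kPa

γ' = 17.7 − 9.81 = 7.89 kN/m³ (submerged throughout). q = 7.89 × 2.2 = 17.358 kPa; the same γ' applies in the ½γBN_γ term.
c·N_c = 7.1 × 19.3 = 137.03 kPa
q·N_q = 17.358 × 9.6 = 166.64 kPa
0.5·γ·B·N_γ = 0.5 × 7.89 × 2.07 × 9.44 = 77.088 kPa
q_ult = 137.03 + 166.64 + 77.088 = 380.76 kPa.
q_all = 380.76 / 3 = 126.92 kPa.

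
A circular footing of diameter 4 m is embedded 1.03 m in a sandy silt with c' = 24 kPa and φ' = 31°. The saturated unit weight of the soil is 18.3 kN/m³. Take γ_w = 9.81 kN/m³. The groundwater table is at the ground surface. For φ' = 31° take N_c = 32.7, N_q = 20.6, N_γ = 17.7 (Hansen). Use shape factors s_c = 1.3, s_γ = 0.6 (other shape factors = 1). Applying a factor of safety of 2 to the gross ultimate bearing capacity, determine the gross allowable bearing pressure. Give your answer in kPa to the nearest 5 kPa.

q_all ≈ 690 kPa

γ' = 18.3 − 9.81 = 8.49 kN/m³ (submerged throughout). q = 8.49 × 1.03 = 8.7447 kPa; the same γ' applies in the ½γBN_γ term.
c·N_c·s_c = 24 × 32.7 × 1.3 = 1020.2 kPa
q·N_q = 8.7447 × 20.6 = 180.14 kPa
0.5·γ·B·N_γ·s_γ = 0.5 × 8.49 × 4 × 17.7 × 0.6 = 180.33 kPa
q_ult = 1020.2 + 180.14 + 180.33 = 1380.7 kPa.
q_all = q_ult / FS = 1380.7 / 2 = 690.35 kPa.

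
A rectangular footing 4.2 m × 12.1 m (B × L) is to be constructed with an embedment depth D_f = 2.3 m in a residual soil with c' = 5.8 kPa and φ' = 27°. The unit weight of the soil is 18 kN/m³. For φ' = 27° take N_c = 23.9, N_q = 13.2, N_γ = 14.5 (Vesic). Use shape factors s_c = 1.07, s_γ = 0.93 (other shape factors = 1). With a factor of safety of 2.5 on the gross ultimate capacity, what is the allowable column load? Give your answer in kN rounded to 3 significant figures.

P_all ≈ 24500 kN

q = γ·D_f = 18 × 2.3 = 41.4 kPa.
c·N_c·s_c = 5.8 × 23.9 × 1.07 = 148.32 kPa
q·N_q = 41.4 × 13.2 = 546.48 kPa
0.5·γ·B·N_γ·s_γ = 0.5 × 18 × 4.2 × 14.5 × 0.93 = 509.73 kPa
q_ult = 148.32 + 546.48 + 509.73 = 1204.5 kPa.
Gross allowable pressure q_all = 1204.5 / 2.5 = 481.81 kPa.
Footing area = 50.82 m², so allowable column load = 481.81 × 50.82 = 24486 kN.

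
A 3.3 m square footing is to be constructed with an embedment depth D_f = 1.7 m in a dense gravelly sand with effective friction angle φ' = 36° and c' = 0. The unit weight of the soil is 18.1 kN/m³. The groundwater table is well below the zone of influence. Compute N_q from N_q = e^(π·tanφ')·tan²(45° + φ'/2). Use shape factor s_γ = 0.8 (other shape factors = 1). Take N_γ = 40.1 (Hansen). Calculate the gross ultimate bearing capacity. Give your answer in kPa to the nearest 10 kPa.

tan36° = 0.7265, so N_q = e^(π×0.7265)·tan²(63°) = 9.801 × 3.852 = 37.75.
q = γ·D_f = 18.1 × 1.7 = 30.77 kPa.
q·N_q = 30.77 × 37.752 = 1161.6 kPa
0.5·γ·B·N_γ·s_γ = 0.5 × 18.1 × 3.3 × 40.1 × 0.8 = 958.07 kPa
q_ult = 1161.6 + 958.07 = 2119.7 kPa.

q_ult ≈ 2120 kPa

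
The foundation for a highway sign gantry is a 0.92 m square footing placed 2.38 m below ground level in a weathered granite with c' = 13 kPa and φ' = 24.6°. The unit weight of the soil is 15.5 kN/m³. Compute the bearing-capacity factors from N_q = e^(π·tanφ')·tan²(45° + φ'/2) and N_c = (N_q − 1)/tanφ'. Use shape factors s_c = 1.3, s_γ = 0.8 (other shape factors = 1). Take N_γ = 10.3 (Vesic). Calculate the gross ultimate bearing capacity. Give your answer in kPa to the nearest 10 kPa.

tan24.6° = 0.4578, so N_q = e^(π×0.4578)·tan²(57.3°) = 4.214 × 2.426 = 10.22.
N_c = (10.22 − 1)/tan24.6° = 20.15.
q = γ·D_f = 15.5 × 2.38 = 36.89 kPa.
c·N_c·s_c = 13 × 20.146 × 1.3 = 340.47 kPa
q·N_q = 36.89 × 10.224 = 377.15 kPa
0.5·γ·B·N_γ·s_γ = 0.5 × 15.5 × 0.92 × 10.3 × 0.8 = 58.751 kPa
q_ult = 340.47 + 377.15 + 58.751 = 776.37 kPa.

q_ult ≈ 780 kPa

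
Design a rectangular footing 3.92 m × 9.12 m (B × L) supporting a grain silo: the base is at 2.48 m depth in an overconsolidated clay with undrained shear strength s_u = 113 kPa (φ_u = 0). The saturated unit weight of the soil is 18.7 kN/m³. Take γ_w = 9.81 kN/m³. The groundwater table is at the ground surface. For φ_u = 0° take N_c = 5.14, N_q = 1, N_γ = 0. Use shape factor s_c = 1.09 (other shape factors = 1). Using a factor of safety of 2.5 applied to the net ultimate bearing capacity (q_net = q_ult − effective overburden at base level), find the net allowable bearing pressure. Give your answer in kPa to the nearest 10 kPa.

Water table at ground surface, so effective unit weight γ' = 18.7 − 9.81 = 8.89 kN/m³ is used throughout; overburden q = 8.89 × 2.48 = 22.047 kPa.
Cohesion term c·N_c·s_c = 113 × 5.14 × 1.09 = 633.09 kPa; surcharge term q·N_q = 22.047 × 1 = 22.047 kPa.
q_ult = 633.09 + 22.047 = 655.14 kPa.
Net ultimate: q_net = 655.14 − 22.047 = 633.09 kPa.
q_all(net) = 633.09 / 2.5 = 253.24 kPa.

q_all(net) ≈ 250 kPa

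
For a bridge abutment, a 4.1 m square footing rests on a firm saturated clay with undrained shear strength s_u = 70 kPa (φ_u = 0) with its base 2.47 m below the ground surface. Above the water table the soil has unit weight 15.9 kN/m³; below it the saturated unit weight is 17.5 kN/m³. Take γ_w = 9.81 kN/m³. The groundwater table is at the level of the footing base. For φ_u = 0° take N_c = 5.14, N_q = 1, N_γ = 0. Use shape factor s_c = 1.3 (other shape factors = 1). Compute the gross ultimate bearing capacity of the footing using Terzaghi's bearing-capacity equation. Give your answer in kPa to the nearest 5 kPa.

q_ult ≈ 505 kPa

Overburden at base level: q = 15.9 × 2.47 = 39.273 kPa.
Cohesion term c·N_c·s_c = 70 × 5.14 × 1.3 = 467.74 kPa; surcharge term q·N_q = 39.273 × 1 = 39.273 kPa.
q_ult = 467.74 + 39.273 = 507.01 kPa.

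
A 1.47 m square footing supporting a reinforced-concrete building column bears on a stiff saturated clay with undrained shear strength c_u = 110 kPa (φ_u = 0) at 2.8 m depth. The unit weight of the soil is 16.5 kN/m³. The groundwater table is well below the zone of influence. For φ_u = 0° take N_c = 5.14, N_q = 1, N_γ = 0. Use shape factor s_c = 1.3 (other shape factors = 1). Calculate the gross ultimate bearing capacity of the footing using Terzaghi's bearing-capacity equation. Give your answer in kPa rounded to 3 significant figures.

q_ult ≈ 781 kPa

Effective surcharge at the founding depth q = γ·D_f = 16.5 × 2.8 = 46.2 kPa.
q_ult = c·N_c·s_c + q·N_q
     = 110 × 5.14 × 1.3 + 46.2 × 1
     = 735.02 + 46.2 = 781.22 kPa.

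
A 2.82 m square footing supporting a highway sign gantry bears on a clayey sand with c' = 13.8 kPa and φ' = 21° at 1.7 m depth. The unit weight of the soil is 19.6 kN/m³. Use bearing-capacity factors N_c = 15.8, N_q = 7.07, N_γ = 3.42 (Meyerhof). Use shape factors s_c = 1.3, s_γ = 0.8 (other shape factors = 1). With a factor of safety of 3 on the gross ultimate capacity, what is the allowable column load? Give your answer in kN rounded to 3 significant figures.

Overburden at base level: q = 19.6 × 1.7 = 33.32 kPa.
Cohesion term c·N_c·s_c = 13.8 × 15.8 × 1.3 = 283.45 kPa; surcharge term q·N_q = 33.32 × 7.07 = 235.57 kPa; self-weight term 0.5·γ·B·N_γ·s_γ = 0.5 × 19.6 × 2.82 × 3.42 × 0.8 = 75.612 kPa.
q_ult = 283.45 + 235.57 + 75.612 = 594.64 kPa.
Gross allowable pressure q_all = 594.64 / 3 = 198.21 kPa.
Footing area = 7.9524 m², so allowable column load = 198.21 × 7.9524 = 1576.3 kN.

P_all ≈ 1580 kN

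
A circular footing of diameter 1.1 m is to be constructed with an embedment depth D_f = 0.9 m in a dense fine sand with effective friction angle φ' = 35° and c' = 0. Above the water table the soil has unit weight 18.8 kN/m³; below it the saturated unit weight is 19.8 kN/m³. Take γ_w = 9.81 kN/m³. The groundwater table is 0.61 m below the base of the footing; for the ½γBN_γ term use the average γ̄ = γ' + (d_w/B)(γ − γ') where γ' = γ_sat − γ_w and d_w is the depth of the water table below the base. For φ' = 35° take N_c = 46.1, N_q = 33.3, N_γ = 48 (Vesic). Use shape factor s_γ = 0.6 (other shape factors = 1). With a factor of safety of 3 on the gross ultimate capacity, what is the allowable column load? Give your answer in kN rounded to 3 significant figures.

P_all ≈ 253 kN

q = γ·D_f = 18.8 × 0.9 = 16.92 kPa.
γ' = 9.99 kN/m³; averaging over the depth B below the base, γ̄ = γ' + (d_w/B)(γ − γ') = 14.876 kN/m³.
q·N_q = 16.92 × 33.3 = 563.44 kPa
0.5·γ·B·N_γ·s_γ = 0.5 × 14.876 × 1.1 × 48 × 0.6 = 235.63 kPa
q_ult = 563.44 + 235.63 = 799.06 kPa.
Gross allowable pressure q_all = 799.06 / 3 = 266.35 kPa.
Footing area = 0.9503 m², so allowable column load = 266.35 × 0.9503 = 253.12 kN.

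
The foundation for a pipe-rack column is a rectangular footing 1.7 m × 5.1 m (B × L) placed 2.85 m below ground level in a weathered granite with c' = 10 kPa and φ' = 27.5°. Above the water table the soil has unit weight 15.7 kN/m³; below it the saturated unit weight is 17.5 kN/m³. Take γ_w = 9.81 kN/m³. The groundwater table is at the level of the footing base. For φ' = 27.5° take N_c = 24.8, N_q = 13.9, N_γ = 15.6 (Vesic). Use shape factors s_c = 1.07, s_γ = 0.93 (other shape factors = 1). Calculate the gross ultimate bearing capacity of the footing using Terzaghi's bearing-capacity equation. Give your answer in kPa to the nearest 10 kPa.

q_ult ≈ 980 kPa

Overburden at base level: q = 15.7 × 2.85 = 44.745 kPa.
Below the base the soil is submerged, so the ½γBN_γ term uses γ' = 17.5 − 9.81 = 7.69 kN/m³.
Cohesion term c·N_c·s_c = 10 × 24.8 × 1.07 = 265.36 kPa; surcharge term q·N_q = 44.745 × 13.9 = 621.96 kPa; self-weight term 0.5·γ·B·N_γ·s_γ = 0.5 × 7.69 × 1.7 × 15.6 × 0.93 = 94.832 kPa.
q_ult = 265.36 + 621.96 + 94.832 = 982.15 kPa.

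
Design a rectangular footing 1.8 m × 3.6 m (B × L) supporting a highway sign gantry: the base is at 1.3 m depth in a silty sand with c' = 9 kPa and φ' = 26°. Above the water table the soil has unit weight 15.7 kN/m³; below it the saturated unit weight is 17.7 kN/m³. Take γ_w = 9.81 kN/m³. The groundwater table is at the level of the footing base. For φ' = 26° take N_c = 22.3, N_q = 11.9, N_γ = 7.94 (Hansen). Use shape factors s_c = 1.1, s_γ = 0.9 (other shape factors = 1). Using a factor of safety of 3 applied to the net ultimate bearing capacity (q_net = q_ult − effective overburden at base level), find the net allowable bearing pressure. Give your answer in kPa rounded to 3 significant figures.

q_all(net) ≈ 165 kPa

q = γ·D_f = 15.7 × 1.3 = 20.41 kPa.
For the ½γBN_γ term take γ' = 17.7 − 9.81 = 7.89 kN/m³ (soil below base is submerged).
c·N_c·s_c = 9 × 22.3 × 1.1 = 220.77 kPa
q·N_q = 20.41 × 11.9 = 242.88 kPa
0.5·γ·B·N_γ·s_γ = 0.5 × 7.89 × 1.8 × 7.94 × 0.9 = 50.744 kPa
q_ult = 220.77 + 242.88 + 50.744 = 514.39 kPa.
Net ultimate: q_net = 514.39 − 20.41 = 493.98 kPa.
q_all(net) = 493.98 / 3 = 164.66 kPa.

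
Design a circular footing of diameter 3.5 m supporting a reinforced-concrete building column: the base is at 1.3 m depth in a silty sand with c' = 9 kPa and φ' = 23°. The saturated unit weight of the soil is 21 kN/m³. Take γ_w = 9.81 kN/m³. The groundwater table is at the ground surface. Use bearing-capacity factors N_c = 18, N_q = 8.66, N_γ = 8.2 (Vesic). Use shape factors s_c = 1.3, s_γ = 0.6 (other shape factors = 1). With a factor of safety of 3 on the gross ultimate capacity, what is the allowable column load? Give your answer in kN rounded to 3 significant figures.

P_all ≈ 1390 kN

γ' = 21 − 9.81 = 11.19 kN/m³ (submerged throughout). q = 11.19 × 1.3 = 14.547 kPa; the same γ' applies in the ½γBN_γ term.
c·N_c·s_c = 9 × 18 × 1.3 = 210.6 kPa
q·N_q = 14.547 × 8.66 = 125.98 kPa
0.5·γ·B·N_γ·s_γ = 0.5 × 11.19 × 3.5 × 8.2 × 0.6 = 96.346 kPa
q_ult = 210.6 + 125.98 + 96.346 = 432.92 kPa.
Gross allowable pressure q_all = 432.92 / 3 = 144.31 kPa.
Footing area = 9.6211 m², so allowable column load = 144.31 × 9.6211 = 1388.4 kN.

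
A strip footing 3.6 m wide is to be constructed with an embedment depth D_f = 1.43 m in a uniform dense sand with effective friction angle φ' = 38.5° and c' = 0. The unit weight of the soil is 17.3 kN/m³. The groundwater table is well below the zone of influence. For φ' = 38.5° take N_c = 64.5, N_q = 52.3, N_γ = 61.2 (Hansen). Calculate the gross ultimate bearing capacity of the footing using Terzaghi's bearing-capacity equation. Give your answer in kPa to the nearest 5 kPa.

q_ult ≈ 3200 kPa

Overburden at base level: q = 17.3 × 1.43 = 24.739 kPa.
Surcharge term q·N_q = 24.739 × 52.3 = 1293.8 kPa; self-weight term 0.5·γ·B·N_γ = 0.5 × 17.3 × 3.6 × 61.2 = 1905.8 kPa.
q_ult = 1293.8 + 1905.8 = 3199.6 kPa.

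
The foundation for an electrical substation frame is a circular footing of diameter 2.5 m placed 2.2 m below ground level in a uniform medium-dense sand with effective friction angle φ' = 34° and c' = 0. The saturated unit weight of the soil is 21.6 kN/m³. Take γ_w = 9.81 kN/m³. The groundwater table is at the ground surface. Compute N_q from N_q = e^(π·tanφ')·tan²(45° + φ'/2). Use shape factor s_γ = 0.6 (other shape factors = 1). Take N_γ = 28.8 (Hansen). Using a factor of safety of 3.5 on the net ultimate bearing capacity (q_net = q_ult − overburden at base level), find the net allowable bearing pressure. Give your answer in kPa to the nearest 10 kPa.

N_q = e^(π·tan34°)·tan²(62°) = 29.44.
With the water table at the surface the whole profile is submerged: γ' = 21.6 − 9.81 = 11.79 kN/m³, so q = γ'·D_f = 25.938 kPa; the same γ' applies in the ½γBN_γ term.
q_ult = q·N_q + 0.5·γ·B·N_γ·s_γ
     = 25.938 × 29.44 + 0.5 × 11.79 × 2.5 × 28.8 × 0.6
     = 763.61 + 254.66 = 1018.3 kPa.
q_net = 1018.3 − 25.938 = 992.34 kPa.
q_all(net) = 992.34 / 3.5 = 283.52 kPa.

q_all(net) ≈ 280 kPa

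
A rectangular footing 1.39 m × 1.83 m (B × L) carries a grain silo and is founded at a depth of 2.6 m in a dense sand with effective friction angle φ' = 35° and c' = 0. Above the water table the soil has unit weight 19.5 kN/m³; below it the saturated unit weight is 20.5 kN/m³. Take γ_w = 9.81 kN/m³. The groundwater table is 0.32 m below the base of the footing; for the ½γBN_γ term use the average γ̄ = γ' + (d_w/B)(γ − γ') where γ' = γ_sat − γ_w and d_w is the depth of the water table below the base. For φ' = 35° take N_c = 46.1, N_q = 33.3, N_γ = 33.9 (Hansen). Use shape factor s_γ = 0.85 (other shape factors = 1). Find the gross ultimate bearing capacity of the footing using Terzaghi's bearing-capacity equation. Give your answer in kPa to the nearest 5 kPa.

q = γ·D_f = 19.5 × 2.6 = 50.7 kPa.
γ' = 10.69 kN/m³; averaging over the depth B below the base, γ̄ = γ' + (d_w/B)(γ − γ') = 12.718 kN/m³.
q·N_q = 50.7 × 33.3 = 1688.3 kPa
0.5·γ·B·N_γ·s_γ = 0.5 × 12.718 × 1.39 × 33.9 × 0.85 = 254.7 kPa
q_ult = 1688.3 + 254.7 = 1943 kPa.

q_ult ≈ 1945 kPa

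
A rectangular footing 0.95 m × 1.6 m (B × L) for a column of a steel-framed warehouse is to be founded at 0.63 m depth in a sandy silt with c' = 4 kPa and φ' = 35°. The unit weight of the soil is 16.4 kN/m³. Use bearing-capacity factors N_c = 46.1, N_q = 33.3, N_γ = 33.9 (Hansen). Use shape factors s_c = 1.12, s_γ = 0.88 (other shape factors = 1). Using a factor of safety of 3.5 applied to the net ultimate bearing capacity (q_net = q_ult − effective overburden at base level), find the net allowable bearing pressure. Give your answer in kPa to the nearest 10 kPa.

Effective surcharge at the founding depth q = γ·D_f = 16.4 × 0.63 = 10.332 kPa.
q_ult = c·N_c·s_c + q·N_q + 0.5·γ·B·N_γ·s_γ
     = 4 × 46.1 × 1.12 + 10.332 × 33.3 + 0.5 × 16.4 × 0.95 × 33.9 × 0.88
     = 206.53 + 344.06 + 232.39 = 782.97 kPa.
Net ultimate: q_net = 782.97 − 10.332 = 772.64 kPa.
q_all(net) = 772.64 / 3.5 = 220.76 kPa.

q_all(net) ≈ 220 kPa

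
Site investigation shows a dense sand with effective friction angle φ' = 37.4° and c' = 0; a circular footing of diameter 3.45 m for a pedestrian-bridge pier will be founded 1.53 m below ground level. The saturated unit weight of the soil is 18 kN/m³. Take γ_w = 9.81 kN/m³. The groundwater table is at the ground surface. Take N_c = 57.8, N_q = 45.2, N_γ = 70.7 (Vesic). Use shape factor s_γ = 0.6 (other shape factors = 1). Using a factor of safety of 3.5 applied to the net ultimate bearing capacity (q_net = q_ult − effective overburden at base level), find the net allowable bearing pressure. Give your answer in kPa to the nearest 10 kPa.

Water table at ground surface, so effective unit weight γ' = 18 − 9.81 = 8.19 kN/m³ is used throughout; overburden q = 8.19 × 1.53 = 12.531 kPa; the same γ' applies in the ½γBN_γ term.
Surcharge term q·N_q = 12.531 × 45.2 = 566.39 kPa; self-weight term 0.5·γ·B·N_γ·s_γ = 0.5 × 8.19 × 3.45 × 70.7 × 0.6 = 599.3 kPa.
q_ult = 566.39 + 599.3 = 1165.7 kPa.
Net ultimate: q_net = 1165.7 − 12.531 = 1153.2 kPa.
q_all(net) = 1153.2 / 3.5 = 329.47 kPa.

q_all(net) ≈ 330 kPa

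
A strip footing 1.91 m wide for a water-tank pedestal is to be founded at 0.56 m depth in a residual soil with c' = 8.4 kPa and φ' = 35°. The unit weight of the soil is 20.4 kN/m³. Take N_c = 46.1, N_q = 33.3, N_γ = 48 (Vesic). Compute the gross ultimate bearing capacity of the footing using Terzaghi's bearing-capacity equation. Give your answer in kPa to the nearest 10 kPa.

Effective surcharge at the founding depth q = γ·D_f = 20.4 × 0.56 = 11.424 kPa.
q_ult = c·N_c + q·N_q + 0.5·γ·B·N_γ
     = 8.4 × 46.1 + 11.424 × 33.3 + 0.5 × 20.4 × 1.91 × 48
     = 387.24 + 380.42 + 935.14 = 1702.8 kPa.

q_ult ≈ 1700 kPa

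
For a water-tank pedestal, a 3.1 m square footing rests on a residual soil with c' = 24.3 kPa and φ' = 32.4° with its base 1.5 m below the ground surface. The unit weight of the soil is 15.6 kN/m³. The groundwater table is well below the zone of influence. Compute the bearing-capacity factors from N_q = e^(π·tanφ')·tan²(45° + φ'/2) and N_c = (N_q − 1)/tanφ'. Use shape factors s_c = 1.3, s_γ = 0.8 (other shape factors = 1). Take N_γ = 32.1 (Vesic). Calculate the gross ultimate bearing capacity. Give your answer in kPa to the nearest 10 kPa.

q_ult ≈ 2350 kPa

tan32.4° = 0.6346, so N_q = e^(π×0.6346)·tan²(61.2°) = 7.343 × 3.309 = 24.3.
N_c = (24.3 − 1)/tan32.4° = 36.71.
Overburden at base level: q = 15.6 × 1.5 = 23.4 kPa.
Cohesion term c·N_c·s_c = 24.3 × 36.707 × 1.3 = 1159.6 kPa; surcharge term q·N_q = 23.4 × 24.295 = 568.51 kPa; self-weight term 0.5·γ·B·N_γ·s_γ = 0.5 × 15.6 × 3.1 × 32.1 × 0.8 = 620.94 kPa.
q_ult = 1159.6 + 568.51 + 620.94 = 2349 kPa.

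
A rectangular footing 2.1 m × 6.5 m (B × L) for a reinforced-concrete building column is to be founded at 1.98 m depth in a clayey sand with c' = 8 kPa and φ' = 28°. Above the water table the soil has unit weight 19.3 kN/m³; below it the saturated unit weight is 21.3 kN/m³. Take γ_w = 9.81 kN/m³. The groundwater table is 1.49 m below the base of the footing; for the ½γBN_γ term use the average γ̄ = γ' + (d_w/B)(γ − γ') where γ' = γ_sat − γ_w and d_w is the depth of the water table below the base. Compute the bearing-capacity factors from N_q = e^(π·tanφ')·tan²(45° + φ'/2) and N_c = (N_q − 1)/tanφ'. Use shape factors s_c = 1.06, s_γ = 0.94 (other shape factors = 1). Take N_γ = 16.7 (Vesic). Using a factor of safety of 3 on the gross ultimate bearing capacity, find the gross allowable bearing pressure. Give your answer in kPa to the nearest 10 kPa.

q_all ≈ 350 kPa

N_q = e^(π·tan28°)·tan²(59°) = 14.72; N_c = (N_q − 1)/tanφ' = 25.8.
q = γ·D_f = 19.3 × 1.98 = 38.214 kPa.
γ' = 11.49 kN/m³; averaging over the depth B below the base, γ̄ = γ' + (d_w/B)(γ − γ') = 17.031 kN/m³.
c·N_c·s_c = 8 × 25.803 × 1.06 = 218.81 kPa
q·N_q = 38.214 × 14.72 = 562.51 kPa
0.5·γ·B·N_γ·s_γ = 0.5 × 17.031 × 2.1 × 16.7 × 0.94 = 280.73 kPa
q_ult = 218.81 + 562.51 + 280.73 = 1062 kPa.
q_all = 1062 / 3 = 354.01 kPa.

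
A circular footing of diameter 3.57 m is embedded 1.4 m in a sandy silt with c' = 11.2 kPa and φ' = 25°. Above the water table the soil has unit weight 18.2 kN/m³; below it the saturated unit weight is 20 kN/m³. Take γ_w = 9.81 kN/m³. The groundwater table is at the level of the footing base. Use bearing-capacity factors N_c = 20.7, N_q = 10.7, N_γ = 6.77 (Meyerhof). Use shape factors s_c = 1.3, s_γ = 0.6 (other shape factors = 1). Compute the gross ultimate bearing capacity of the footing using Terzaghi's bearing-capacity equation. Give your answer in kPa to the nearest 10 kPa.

q_ult ≈ 650 kPa

Effective surcharge at the founding depth q = γ·D_f = 18.2 × 1.4 = 25.48 kPa.
The water table coincides with the base, so in the self-weight term γ → γ' = 10.19 kN/m³.
q_ult = c·N_c·s_c + q·N_q + 0.5·γ·B·N_γ·s_γ
     = 11.2 × 20.7 × 1.3 + 25.48 × 10.7 + 0.5 × 10.19 × 3.57 × 6.77 × 0.6
     = 301.39 + 272.64 + 73.884 = 647.91 kPa.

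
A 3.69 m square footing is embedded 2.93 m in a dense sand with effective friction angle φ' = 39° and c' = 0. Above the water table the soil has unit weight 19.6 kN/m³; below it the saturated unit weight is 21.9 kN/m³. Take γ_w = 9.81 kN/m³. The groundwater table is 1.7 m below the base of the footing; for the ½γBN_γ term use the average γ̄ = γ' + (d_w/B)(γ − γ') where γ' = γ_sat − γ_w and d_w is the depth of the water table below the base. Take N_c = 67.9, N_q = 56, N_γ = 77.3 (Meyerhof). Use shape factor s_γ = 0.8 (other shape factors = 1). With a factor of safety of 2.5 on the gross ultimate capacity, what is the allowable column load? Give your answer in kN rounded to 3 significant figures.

Overburden at base level: q = 19.6 × 2.93 = 57.428 kPa.
The water table is 1.7 m below the base (< B = 3.69 m), so the ½γBN_γ term uses γ̄ = γ' + (d_w/B)(γ − γ') = 12.09 + (1.7/3.69)(19.6 − 12.09) = 15.55 kN/m³.
Surcharge term q·N_q = 57.428 × 56 = 3216 kPa; self-weight term 0.5·γ·B·N_γ·s_γ = 0.5 × 15.55 × 3.69 × 77.3 × 0.8 = 1774.2 kPa.
q_ult = 3216 + 1774.2 = 4990.1 kPa.
Gross allowable pressure q_all = 4990.1 / 2.5 = 1996.1 kPa.
Footing area = 13.6161 m², so allowable column load = 1996.1 × 13.6161 = 27178 kN.

P_all ≈ 27200 kN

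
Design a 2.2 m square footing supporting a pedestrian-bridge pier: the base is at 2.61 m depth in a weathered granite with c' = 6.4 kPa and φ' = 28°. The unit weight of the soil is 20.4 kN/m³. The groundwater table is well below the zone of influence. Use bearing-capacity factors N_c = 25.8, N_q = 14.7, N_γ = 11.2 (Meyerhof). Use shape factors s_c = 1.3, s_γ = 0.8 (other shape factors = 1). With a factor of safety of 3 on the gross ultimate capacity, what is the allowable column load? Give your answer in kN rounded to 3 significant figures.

P_all ≈ 1930 kN

Overburden at base level: q = 20.4 × 2.61 = 53.244 kPa.
Cohesion term c·N_c·s_c = 6.4 × 25.8 × 1.3 = 214.66 kPa; surcharge term q·N_q = 53.244 × 14.7 = 782.69 kPa; self-weight term 0.5·γ·B·N_γ·s_γ = 0.5 × 20.4 × 2.2 × 11.2 × 0.8 = 201.06 kPa.
q_ult = 214.66 + 782.69 + 201.06 = 1198.4 kPa.
Gross allowable pressure q_all = 1198.4 / 3 = 399.47 kPa.
Footing area = 4.84 m², so allowable column load = 399.47 × 4.84 = 1933.4 kN.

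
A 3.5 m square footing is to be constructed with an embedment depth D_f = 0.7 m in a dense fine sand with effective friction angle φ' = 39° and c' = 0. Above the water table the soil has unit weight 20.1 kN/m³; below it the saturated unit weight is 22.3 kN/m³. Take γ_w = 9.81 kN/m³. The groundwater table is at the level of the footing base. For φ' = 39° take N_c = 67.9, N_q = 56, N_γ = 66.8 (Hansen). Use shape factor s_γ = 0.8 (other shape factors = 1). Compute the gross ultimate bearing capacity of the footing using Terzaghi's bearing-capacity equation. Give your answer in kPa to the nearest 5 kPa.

q_ult ≈ 1955 kPa

Overburden at base level: q = 20.1 × 0.7 = 14.07 kPa.
Below the base the soil is submerged, so the ½γBN_γ term uses γ' = 22.3 − 9.81 = 12.49 kN/m³.
Surcharge term q·N_q = 14.07 × 56 = 787.92 kPa; self-weight term 0.5·γ·B·N_γ·s_γ = 0.5 × 12.49 × 3.5 × 66.8 × 0.8 = 1168.1 kPa.
q_ult = 787.92 + 1168.1 = 1956 kPa.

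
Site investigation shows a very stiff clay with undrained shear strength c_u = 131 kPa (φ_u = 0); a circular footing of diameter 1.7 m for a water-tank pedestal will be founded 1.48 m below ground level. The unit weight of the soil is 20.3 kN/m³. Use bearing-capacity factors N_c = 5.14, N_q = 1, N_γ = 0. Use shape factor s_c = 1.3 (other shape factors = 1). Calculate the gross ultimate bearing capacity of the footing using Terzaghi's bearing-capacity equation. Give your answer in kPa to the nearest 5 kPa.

q = γ·D_f = 20.3 × 1.48 = 30.044 kPa.
c·N_c·s_c = 131 × 5.14 × 1.3 = 875.34 kPa
q·N_q = 30.044 × 1 = 30.044 kPa
q_ult = 875.34 + 30.044 = 905.39 kPa.

q_ult ≈ 905 kPa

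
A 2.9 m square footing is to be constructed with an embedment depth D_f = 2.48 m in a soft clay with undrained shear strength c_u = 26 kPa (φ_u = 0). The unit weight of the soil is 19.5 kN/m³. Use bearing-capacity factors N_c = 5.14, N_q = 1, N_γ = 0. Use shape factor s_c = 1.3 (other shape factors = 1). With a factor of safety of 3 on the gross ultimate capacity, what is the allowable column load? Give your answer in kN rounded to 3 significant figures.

Effective surcharge at the founding depth q = γ·D_f = 19.5 × 2.48 = 48.36 kPa.
q_ult = c·N_c·s_c + q·N_q
     = 26 × 5.14 × 1.3 + 48.36 × 1
     = 173.73 + 48.36 = 222.09 kPa.
Gross allowable pressure q_all = 222.09 / 3 = 74.031 kPa.
Footing area = 8.41 m², so allowable column load = 74.031 × 8.41 = 622.6 kN.

P_all ≈ 623 kN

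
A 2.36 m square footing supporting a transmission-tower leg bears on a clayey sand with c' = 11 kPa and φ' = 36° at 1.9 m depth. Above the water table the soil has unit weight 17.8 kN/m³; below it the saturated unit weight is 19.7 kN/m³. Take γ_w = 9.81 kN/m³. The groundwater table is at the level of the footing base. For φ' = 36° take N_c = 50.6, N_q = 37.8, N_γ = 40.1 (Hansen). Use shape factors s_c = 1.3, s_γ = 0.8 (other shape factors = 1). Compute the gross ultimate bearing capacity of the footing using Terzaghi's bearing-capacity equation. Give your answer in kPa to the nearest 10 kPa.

q_ult ≈ 2380 kPa

Overburden at base level: q = 17.8 × 1.9 = 33.82 kPa.
Below the base the soil is submerged, so the ½γBN_γ term uses γ' = 19.7 − 9.81 = 9.89 kN/m³.
Cohesion term c·N_c·s_c = 11 × 50.6 × 1.3 = 723.58 kPa; surcharge term q·N_q = 33.82 × 37.8 = 1278.4 kPa; self-weight term 0.5·γ·B·N_γ·s_γ = 0.5 × 9.89 × 2.36 × 40.1 × 0.8 = 374.38 kPa.
q_ult = 723.58 + 1278.4 + 374.38 = 2376.4 kPa.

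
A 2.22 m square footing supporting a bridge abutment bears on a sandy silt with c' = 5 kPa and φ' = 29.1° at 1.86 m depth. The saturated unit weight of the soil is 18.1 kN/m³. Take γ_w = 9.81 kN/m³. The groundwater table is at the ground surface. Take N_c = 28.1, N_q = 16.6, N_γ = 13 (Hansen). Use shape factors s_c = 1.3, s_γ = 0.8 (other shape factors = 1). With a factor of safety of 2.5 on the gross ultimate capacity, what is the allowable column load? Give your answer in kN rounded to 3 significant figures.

γ' = 18.1 − 9.81 = 8.29 kN/m³ (submerged throughout). q = 8.29 × 1.86 = 15.419 kPa; the same γ' applies in the ½γBN_γ term.
c·N_c·s_c = 5 × 28.1 × 1.3 = 182.65 kPa
q·N_q = 15.419 × 16.6 = 255.96 kPa
0.5·γ·B·N_γ·s_γ = 0.5 × 8.29 × 2.22 × 13 × 0.8 = 95.7 kPa
q_ult = 182.65 + 255.96 + 95.7 = 534.31 kPa.
Gross allowable pressure q_all = 534.31 / 2.5 = 213.72 kPa.
Footing area = 4.9284 m², so allowable column load = 213.72 × 4.9284 = 1053.3 kN.

P_all ≈ 1050 kN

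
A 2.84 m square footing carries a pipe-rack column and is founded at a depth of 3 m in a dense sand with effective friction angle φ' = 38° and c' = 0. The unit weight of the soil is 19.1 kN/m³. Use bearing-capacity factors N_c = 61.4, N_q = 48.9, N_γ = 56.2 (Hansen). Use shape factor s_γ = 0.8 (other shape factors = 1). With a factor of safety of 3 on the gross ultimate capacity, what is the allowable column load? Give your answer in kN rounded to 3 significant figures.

P_all ≈ 10800 kN

q = γ·D_f = 19.1 × 3 = 57.3 kPa.
q·N_q = 57.3 × 48.9 = 2802 kPa
0.5·γ·B·N_γ·s_γ = 0.5 × 19.1 × 2.84 × 56.2 × 0.8 = 1219.4 kPa
q_ult = 2802 + 1219.4 = 4021.4 kPa.
Gross allowable pressure q_all = 4021.4 / 3 = 1340.5 kPa.
Footing area = 8.0656 m², so allowable column load = 1340.5 × 8.0656 = 10812 kN.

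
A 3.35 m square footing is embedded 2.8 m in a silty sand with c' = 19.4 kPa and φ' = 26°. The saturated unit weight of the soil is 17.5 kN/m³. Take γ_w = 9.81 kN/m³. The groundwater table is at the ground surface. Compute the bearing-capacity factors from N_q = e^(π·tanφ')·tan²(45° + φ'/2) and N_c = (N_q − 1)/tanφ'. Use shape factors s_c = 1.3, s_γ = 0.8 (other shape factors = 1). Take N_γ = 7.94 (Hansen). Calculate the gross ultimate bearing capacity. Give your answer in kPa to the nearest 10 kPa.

q_ult ≈ 900 kPa

tan26° = 0.4877, so N_q = e^(π×0.4877)·tan²(58°) = 4.629 × 2.561 = 11.85.
N_c = (11.85 − 1)/tan26° = 22.25.
With the water table at the surface the whole profile is submerged: γ' = 17.5 − 9.81 = 7.69 kN/m³, so q = γ'·D_f = 21.532 kPa; the same γ' applies in the ½γBN_γ term.
q_ult = c·N_c·s_c + q·N_q + 0.5·γ·B·N_γ·s_γ
     = 19.4 × 22.254 × 1.3 + 21.532 × 11.854 + 0.5 × 7.69 × 3.35 × 7.94 × 0.8
     = 561.26 + 255.24 + 81.819 = 898.32 kPa.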